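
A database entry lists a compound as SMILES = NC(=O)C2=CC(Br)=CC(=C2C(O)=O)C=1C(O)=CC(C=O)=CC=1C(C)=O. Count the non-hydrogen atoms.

25

Every atom symbol written in the SMILES (organic subset) is one heavy atom; implicit H are not written.
Heavy atoms by element → Br:1, C:17, N:1, O:6.
Total: 25.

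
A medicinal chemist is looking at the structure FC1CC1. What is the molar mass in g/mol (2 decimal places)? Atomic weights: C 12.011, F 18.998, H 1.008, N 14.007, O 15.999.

First, the molecular formula is C3H5F (counting implicit H from valence).
  C: 3 × 12.011 = 36.033
  F: 1 × 18.998 = 18.998
  H: 5 × 1.008 = 5.040
Sum: 3×12.011 + 1×18.998 + 5×1.008 = 60.071 → 60.07 g/mol.

60.07 g/mol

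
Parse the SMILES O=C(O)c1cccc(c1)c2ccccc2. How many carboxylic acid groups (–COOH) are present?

1

The carboxylic acid motif appears at heavy-atom position 2 in the SMILES.
Carboxylic acid count: 1.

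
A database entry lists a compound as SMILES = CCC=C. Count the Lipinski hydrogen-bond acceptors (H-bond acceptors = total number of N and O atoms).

N atoms: 0; O atoms: 0.
Lipinski HBA = 0 + 0 = 0.

0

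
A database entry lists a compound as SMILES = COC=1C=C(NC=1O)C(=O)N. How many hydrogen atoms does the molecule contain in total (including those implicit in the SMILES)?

8

Walk through each heavy atom and fill implicit hydrogens from standard valence (C 4, N 3, O 2, S 2, halogen 1):
  atom 1: C, bond orders sum to 1 (valence 4) → 3 H
  atom 2: O, bond orders sum to 2 (valence 2) → 0 H
  atom 3: C, bond orders sum to 4 (valence 4) → 0 H
  atom 4: C, bond orders sum to 3 (valence 4) → 1 H
  atom 5: C, bond orders sum to 4 (valence 4) → 0 H
  atom 6: N, bond orders sum to 2 (valence 3) → 1 H
  atom 7: C, bond orders sum to 4 (valence 4) → 0 H
  atom 8: O, bond orders sum to 1 (valence 2) → 1 H
  atom 9: C, bond orders sum to 4 (valence 4) → 0 H
  atom 10: O, bond orders sum to 2 (valence 2) → 0 H
  atom 11: N, bond orders sum to 1 (valence 3) → 2 H
Total hydrogens: 8.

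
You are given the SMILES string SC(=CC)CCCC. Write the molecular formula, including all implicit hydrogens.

Walk through each heavy atom and fill implicit hydrogens from standard valence (C 4, N 3, O 2, S 2, halogen 1):
  atom 1: S, bond orders sum to 1 (valence 2) → 1 H
  atom 2: C, bond orders sum to 4 (valence 4) → 0 H
  atom 3: C, bond orders sum to 3 (valence 4) → 1 H
  atom 4: C, bond orders sum to 1 (valence 4) → 3 H
  atom 5: C, bond orders sum to 2 (valence 4) → 2 H
  atom 6: C, bond orders sum to 2 (valence 4) → 2 H
  atom 7: C, bond orders sum to 2 (valence 4) → 2 H
  atom 8: C, bond orders sum to 1 (valence 4) → 3 H
Totals → C:7, H:14, S:1.
In Hill order: C7H14S.

C7H14S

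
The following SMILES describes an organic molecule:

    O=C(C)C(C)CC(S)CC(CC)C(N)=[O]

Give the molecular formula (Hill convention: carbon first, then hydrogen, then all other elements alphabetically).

Walk through each heavy atom and fill implicit hydrogens from standard valence (C 4, N 3, O 2, S 2, halogen 1):
  atom 1: O, bond orders sum to 2 (valence 2) → 0 H
  atom 2: C, bond orders sum to 4 (valence 4) → 0 H
  atom 3: C, bond orders sum to 1 (valence 4) → 3 H
  atom 4: C, bond orders sum to 3 (valence 4) → 1 H
  atom 5: C, bond orders sum to 1 (valence 4) → 3 H
  atom 6: C, bond orders sum to 2 (valence 4) → 2 H
  atom 7: C, bond orders sum to 3 (valence 4) → 1 H
  atom 8: S, bond orders sum to 1 (valence 2) → 1 H
  atom 9: C, bond orders sum to 2 (valence 4) → 2 H
  atom 10: C, bond orders sum to 3 (valence 4) → 1 H
  atom 11: C, bond orders sum to 2 (valence 4) → 2 H
  atom 12: C, bond orders sum to 1 (valence 4) → 3 H
  atom 13: C, bond orders sum to 4 (valence 4) → 0 H
  atom 14: N, bond orders sum to 1 (valence 3) → 2 H
  atom 15: O with explicit H count 0
Totals → C:11, H:21, N:1, O:2, S:1.
In Hill order: C11H21NO2S.

C11H21NO2S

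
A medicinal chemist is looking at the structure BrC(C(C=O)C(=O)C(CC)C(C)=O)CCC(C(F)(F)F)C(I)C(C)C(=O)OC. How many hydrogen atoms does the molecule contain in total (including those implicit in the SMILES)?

25

Walk through each heavy atom and fill implicit hydrogens from standard valence (C 4, N 3, O 2, S 2, halogen 1):
  atom 1: Br (halogen, monovalent) → 0 H
  atom 2: C, bond orders sum to 3 (valence 4) → 1 H
  atom 3: C, bond orders sum to 3 (valence 4) → 1 H
  atom 4: C, bond orders sum to 3 (valence 4) → 1 H
  atom 5: O, bond orders sum to 2 (valence 2) → 0 H
  atom 6: C, bond orders sum to 4 (valence 4) → 0 H
  atom 7: O, bond orders sum to 2 (valence 2) → 0 H
  atom 8: C, bond orders sum to 3 (valence 4) → 1 H
  atom 9: C, bond orders sum to 2 (valence 4) → 2 H
  atom 10: C, bond orders sum to 1 (valence 4) → 3 H
  atom 11: C, bond orders sum to 4 (valence 4) → 0 H
  atom 12: C, bond orders sum to 1 (valence 4) → 3 H
  atom 13: O, bond orders sum to 2 (valence 2) → 0 H
  atom 14: C, bond orders sum to 2 (valence 4) → 2 H
  atom 15: C, bond orders sum to 2 (valence 4) → 2 H
  atom 16: C, bond orders sum to 3 (valence 4) → 1 H
  atom 17: C, bond orders sum to 4 (valence 4) → 0 H
  atom 18: F (halogen, monovalent) → 0 H
  atom 19: F (halogen, monovalent) → 0 H
  atom 20: F (halogen, monovalent) → 0 H
  atom 21: C, bond orders sum to 3 (valence 4) → 1 H
  atom 22: I (halogen, monovalent) → 0 H
  atom 23: C, bond orders sum to 3 (valence 4) → 1 H
  atom 24: C, bond orders sum to 1 (valence 4) → 3 H
  atom 25: C, bond orders sum to 4 (valence 4) → 0 H
  atom 26: O, bond orders sum to 2 (valence 2) → 0 H
  atom 27: O, bond orders sum to 2 (valence 2) → 0 H
  atom 28: C, bond orders sum to 1 (valence 4) → 3 H
Total hydrogens: 25.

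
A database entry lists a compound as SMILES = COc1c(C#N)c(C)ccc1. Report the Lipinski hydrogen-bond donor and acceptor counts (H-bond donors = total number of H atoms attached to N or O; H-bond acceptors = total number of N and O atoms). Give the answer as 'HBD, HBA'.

0, 2

Donors: find every N or O and count the H atoms it carries.
  atom 2 (O): bond orders sum to 2 → 0 H
  atom 6 (N): bond orders sum to 3 → 0 H
Lipinski HBD = 0.
Acceptors: N atoms = 1, O atoms = 1 → HBA = 2.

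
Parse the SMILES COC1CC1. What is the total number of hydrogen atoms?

Walk through each heavy atom and fill implicit hydrogens from standard valence (C 4, N 3, O 2, S 2, halogen 1):
  atom 1: C, bond orders sum to 1 (valence 4) → 3 H
  atom 2: O, bond orders sum to 2 (valence 2) → 0 H
  atom 3: C, bond orders sum to 3 (valence 4) → 1 H
  atom 4: C, bond orders sum to 2 (valence 4) → 2 H
  atom 5: C, bond orders sum to 2 (valence 4) → 2 H
Total hydrogens: 8.

8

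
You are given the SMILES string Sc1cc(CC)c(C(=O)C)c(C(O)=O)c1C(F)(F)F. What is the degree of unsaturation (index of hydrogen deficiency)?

Molecular formula: C12H11F3O3S.
DoU = (2C + 2 + N − H − X) / 2, where X is the halogen count and O/S are ignored.
    = (2·12 + 2 + 0 − 11 − 3) / 2 = 12 / 2 = 6.

6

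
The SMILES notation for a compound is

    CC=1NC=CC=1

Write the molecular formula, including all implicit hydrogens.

C5H7N

Walk through each heavy atom and fill implicit hydrogens from standard valence (C 4, N 3, O 2, S 2, halogen 1):
  atom 1: C, bond orders sum to 1 (valence 4) → 3 H
  atom 2: C, bond orders sum to 4 (valence 4) → 0 H
  atom 3: N, bond orders sum to 2 (valence 3) → 1 H
  atom 4: C, bond orders sum to 3 (valence 4) → 1 H
  atom 5: C, bond orders sum to 3 (valence 4) → 1 H
  atom 6: C, bond orders sum to 3 (valence 4) → 1 H
Totals → C:5, H:7, N:1.
In Hill order: C5H7N.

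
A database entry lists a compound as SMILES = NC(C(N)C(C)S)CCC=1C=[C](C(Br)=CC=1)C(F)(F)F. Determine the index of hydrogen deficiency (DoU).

4

Molecular formula: C13H18BrF3N2S.
DoU = (2C + 2 + N − H − X) / 2, where X is the halogen count and O/S are ignored.
    = (2·13 + 2 + 2 − 18 − 4) / 2 = 8 / 2 = 4.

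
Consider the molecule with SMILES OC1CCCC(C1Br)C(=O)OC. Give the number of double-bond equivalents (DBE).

2

Molecular formula: C8H13BrO3.
DoU = (2C + 2 + N − H − X) / 2, where X is the halogen count and O/S are ignored.
    = (2·8 + 2 + 0 − 13 − 1) / 2 = 4 / 2 = 2.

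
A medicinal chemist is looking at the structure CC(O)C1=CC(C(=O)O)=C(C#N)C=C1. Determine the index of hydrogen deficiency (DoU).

Degree of unsaturation = (number of rings) + (number of π bonds).
Ring closures in the SMILES: 1.
π bonds: 4 double bonds (each 1 DoU), 1 triple bond (each 2 DoU) → 6 DoU from unsaturation.
Total DoU = 1 + 6 = 7.

7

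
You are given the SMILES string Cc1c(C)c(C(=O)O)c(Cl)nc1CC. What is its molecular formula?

Walk through each heavy atom and fill implicit hydrogens from standard valence (C 4, N 3, O 2, S 2, halogen 1); for lowercase aromatic atoms, an aromatic c carries 1 H when it has two neighbours and 0 H with three, and aromatic n carries 0 H:
  atom 1: C, bond orders sum to 1 (valence 4) → 3 H
  atom 2: aromatic c, 3 neighbours → 0 H
  atom 3: aromatic c, 3 neighbours → 0 H
  atom 4: C, bond orders sum to 1 (valence 4) → 3 H
  atom 5: aromatic c, 3 neighbours → 0 H
  atom 6: C, bond orders sum to 4 (valence 4) → 0 H
  atom 7: O, bond orders sum to 2 (valence 2) → 0 H
  atom 8: O, bond orders sum to 1 (valence 2) → 1 H
  atom 9: aromatic c, 3 neighbours → 0 H
  atom 10: Cl (halogen, monovalent) → 0 H
  atom 11: aromatic n, 2 neighbours → 0 H
  atom 12: aromatic c, 3 neighbours → 0 H
  atom 13: C, bond orders sum to 2 (valence 4) → 2 H
  atom 14: C, bond orders sum to 1 (valence 4) → 3 H
Totals → C:10, H:12, Cl:1, N:1, O:2.

C10H12ClNO2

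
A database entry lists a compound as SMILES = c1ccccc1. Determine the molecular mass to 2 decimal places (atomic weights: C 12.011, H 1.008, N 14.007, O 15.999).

First, the molecular formula is C6H6 (counting implicit H from valence).
  C: 6 × 12.011 = 72.066
  H: 6 × 1.008 = 6.048
Sum: 6×12.011 + 6×1.008 = 78.114 → 78.11 g/mol.

78.11 g/mol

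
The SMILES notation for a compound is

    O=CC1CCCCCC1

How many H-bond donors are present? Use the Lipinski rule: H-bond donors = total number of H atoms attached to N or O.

0

Donors: find every N or O and count the H atoms it carries.
  atom 1 (O): bond orders sum to 2 → 0 H
Lipinski HBD = 0.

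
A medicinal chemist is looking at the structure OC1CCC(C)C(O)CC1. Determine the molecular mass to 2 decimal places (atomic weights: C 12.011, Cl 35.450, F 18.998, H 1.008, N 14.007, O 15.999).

First, the molecular formula is C8H16O2 (counting implicit H from valence).
  C: 8 × 12.011 = 96.088
  H: 16 × 1.008 = 16.128
  O: 2 × 15.999 = 31.998
Sum: 8×12.011 + 16×1.008 + 2×15.999 = 144.214 → 144.21 g/mol.

144.21 g/mol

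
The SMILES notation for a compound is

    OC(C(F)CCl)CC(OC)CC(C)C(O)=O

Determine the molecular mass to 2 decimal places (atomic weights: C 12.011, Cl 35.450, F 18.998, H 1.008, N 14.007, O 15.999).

First, the molecular formula is C10H18ClFO4 (counting implicit H from valence).
  C: 10 × 12.011 = 120.110
  Cl: 1 × 35.450 = 35.450
  F: 1 × 18.998 = 18.998
  H: 18 × 1.008 = 18.144
  O: 4 × 15.999 = 63.996
Sum: 10×12.011 + 1×35.450 + 1×18.998 + 18×1.008 + 4×15.999 = 256.698 → 256.70 g/mol.

256.70 g/mol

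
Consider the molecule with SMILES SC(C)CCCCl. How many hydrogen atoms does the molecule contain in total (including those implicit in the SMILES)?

11

Walk through each heavy atom and fill implicit hydrogens from standard valence (C 4, N 3, O 2, S 2, halogen 1):
  atom 1: S, bond orders sum to 1 (valence 2) → 1 H
  atom 2: C, bond orders sum to 3 (valence 4) → 1 H
  atom 3: C, bond orders sum to 1 (valence 4) → 3 H
  atom 4: C, bond orders sum to 2 (valence 4) → 2 H
  atom 5: C, bond orders sum to 2 (valence 4) → 2 H
  atom 6: C, bond orders sum to 2 (valence 4) → 2 H
  atom 7: Cl (halogen, monovalent) → 0 H
Total hydrogens: 11.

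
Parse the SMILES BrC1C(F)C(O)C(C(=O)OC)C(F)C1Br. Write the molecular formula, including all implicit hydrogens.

C8H10Br2F2O3

Walk through each heavy atom and fill implicit hydrogens from standard valence (C 4, N 3, O 2, S 2, halogen 1):
  atom 1: Br (halogen, monovalent) → 0 H
  atom 2: C, bond orders sum to 3 (valence 4) → 1 H
  atom 3: C, bond orders sum to 3 (valence 4) → 1 H
  atom 4: F (halogen, monovalent) → 0 H
  atom 5: C, bond orders sum to 3 (valence 4) → 1 H
  atom 6: O, bond orders sum to 1 (valence 2) → 1 H
  atom 7: C, bond orders sum to 3 (valence 4) → 1 H
  atom 8: C, bond orders sum to 4 (valence 4) → 0 H
  atom 9: O, bond orders sum to 2 (valence 2) → 0 H
  atom 10: O, bond orders sum to 2 (valence 2) → 0 H
  atom 11: C, bond orders sum to 1 (valence 4) → 3 H
  atom 12: C, bond orders sum to 3 (valence 4) → 1 H
  atom 13: F (halogen, monovalent) → 0 H
  atom 14: C, bond orders sum to 3 (valence 4) → 1 H
  atom 15: Br (halogen, monovalent) → 0 H
Totals → C:8, H:10, Br:2, F:2, O:3.
In Hill order: C8H10Br2F2O3.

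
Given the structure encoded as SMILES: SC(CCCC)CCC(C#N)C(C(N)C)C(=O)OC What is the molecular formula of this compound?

Walk through each heavy atom and fill implicit hydrogens from standard valence (C 4, N 3, O 2, S 2, halogen 1):
  atom 1: S, bond orders sum to 1 (valence 2) → 1 H
  atom 2: C, bond orders sum to 3 (valence 4) → 1 H
  atom 3: C, bond orders sum to 2 (valence 4) → 2 H
  atom 4: C, bond orders sum to 2 (valence 4) → 2 H
  atom 5: C, bond orders sum to 2 (valence 4) → 2 H
  atom 6: C, bond orders sum to 1 (valence 4) → 3 H
  atom 7: C, bond orders sum to 2 (valence 4) → 2 H
  atom 8: C, bond orders sum to 2 (valence 4) → 2 H
  atom 9: C, bond orders sum to 3 (valence 4) → 1 H
  atom 10: C, bond orders sum to 4 (valence 4) → 0 H
  atom 11: N, bond orders sum to 3 (valence 3) → 0 H
  atom 12: C, bond orders sum to 3 (valence 4) → 1 H
  atom 13: C, bond orders sum to 3 (valence 4) → 1 H
  atom 14: N, bond orders sum to 1 (valence 3) → 2 H
  atom 15: C, bond orders sum to 1 (valence 4) → 3 H
  atom 16: C, bond orders sum to 4 (valence 4) → 0 H
  atom 17: O, bond orders sum to 2 (valence 2) → 0 H
  atom 18: O, bond orders sum to 2 (valence 2) → 0 H
  atom 19: C, bond orders sum to 1 (valence 4) → 3 H
Totals → C:14, H:26, N:2, O:2, S:1.

C14H26N2O2S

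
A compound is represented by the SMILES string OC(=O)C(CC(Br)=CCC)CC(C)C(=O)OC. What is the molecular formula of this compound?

C12H19BrO4

Walk through each heavy atom and fill implicit hydrogens from standard valence (C 4, N 3, O 2, S 2, halogen 1):
  atom 1: O, bond orders sum to 1 (valence 2) → 1 H
  atom 2: C, bond orders sum to 4 (valence 4) → 0 H
  atom 3: O, bond orders sum to 2 (valence 2) → 0 H
  atom 4: C, bond orders sum to 3 (valence 4) → 1 H
  atom 5: C, bond orders sum to 2 (valence 4) → 2 H
  atom 6: C, bond orders sum to 4 (valence 4) → 0 H
  atom 7: Br (halogen, monovalent) → 0 H
  atom 8: C, bond orders sum to 3 (valence 4) → 1 H
  atom 9: C, bond orders sum to 2 (valence 4) → 2 H
  atom 10: C, bond orders sum to 1 (valence 4) → 3 H
  atom 11: C, bond orders sum to 2 (valence 4) → 2 H
  atom 12: C, bond orders sum to 3 (valence 4) → 1 H
  atom 13: C, bond orders sum to 1 (valence 4) → 3 H
  atom 14: C, bond orders sum to 4 (valence 4) → 0 H
  atom 15: O, bond orders sum to 2 (valence 2) → 0 H
  atom 16: O, bond orders sum to 2 (valence 2) → 0 H
  atom 17: C, bond orders sum to 1 (valence 4) → 3 H
Totals → C:12, H:19, Br:1, O:4.
In Hill order: C12H19BrO4.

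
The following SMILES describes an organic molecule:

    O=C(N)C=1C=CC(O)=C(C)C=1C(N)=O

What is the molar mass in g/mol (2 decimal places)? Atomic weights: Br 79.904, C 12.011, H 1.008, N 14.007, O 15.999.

First, the molecular formula is C9H10N2O3 (counting implicit H from valence).
  C: 9 × 12.011 = 108.099
  H: 10 × 1.008 = 10.080
  N: 2 × 14.007 = 28.014
  O: 3 × 15.999 = 47.997
Sum: 9×12.011 + 10×1.008 + 2×14.007 + 3×15.999 = 194.190 → 194.19 g/mol.

194.19 g/mol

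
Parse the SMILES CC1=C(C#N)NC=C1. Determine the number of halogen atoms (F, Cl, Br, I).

0

Scan the SMILES for the halogen motif — none present.
Groups that are present: 1 nitrile.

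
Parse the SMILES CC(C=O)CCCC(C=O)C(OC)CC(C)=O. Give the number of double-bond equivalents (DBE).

3

Molecular formula: C13H22O4.
DoU = (2C + 2 + N − H − X) / 2, where X is the halogen count and O/S are ignored.
    = (2·13 + 2 + 0 − 22 − 0) / 2 = 6 / 2 = 3.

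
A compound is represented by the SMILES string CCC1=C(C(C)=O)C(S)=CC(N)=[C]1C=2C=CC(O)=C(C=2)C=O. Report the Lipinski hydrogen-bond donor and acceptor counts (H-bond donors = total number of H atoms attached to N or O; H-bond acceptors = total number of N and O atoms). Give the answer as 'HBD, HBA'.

3, 4

Donors: find every N or O and count the H atoms it carries.
  atom 7 (O): bond orders sum to 2 → 0 H
  atom 12 (N): bond orders sum to 1 → 2 H
  atom 18 (O): bond orders sum to 1 → 1 H
  atom 22 (O): bond orders sum to 2 → 0 H
Lipinski HBD = 3.
Acceptors: N atoms = 1, O atoms = 3 → HBA = 4.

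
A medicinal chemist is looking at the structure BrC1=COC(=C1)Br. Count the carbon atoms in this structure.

4

Count every carbon token in the SMILES (each C, including those in ring-closure positions and inside branches).
Carbon count: 4.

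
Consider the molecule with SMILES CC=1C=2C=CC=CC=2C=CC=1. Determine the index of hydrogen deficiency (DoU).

7

Degree of unsaturation = (number of rings) + (number of π bonds).
Ring closures in the SMILES: 2.
π bonds: 5 double bonds (each 1 DoU) → 5 DoU from unsaturation.
Total DoU = 2 + 5 = 7.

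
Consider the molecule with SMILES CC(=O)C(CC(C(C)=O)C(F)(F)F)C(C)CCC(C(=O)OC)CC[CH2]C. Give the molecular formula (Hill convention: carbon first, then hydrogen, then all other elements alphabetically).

C19H31F3O4

Walk through each heavy atom and fill implicit hydrogens from standard valence (C 4, N 3, O 2, S 2, halogen 1):
  atom 1: C, bond orders sum to 1 (valence 4) → 3 H
  atom 2: C, bond orders sum to 4 (valence 4) → 0 H
  atom 3: O, bond orders sum to 2 (valence 2) → 0 H
  atom 4: C, bond orders sum to 3 (valence 4) → 1 H
  atom 5: C, bond orders sum to 2 (valence 4) → 2 H
  atom 6: C, bond orders sum to 3 (valence 4) → 1 H
  atom 7: C, bond orders sum to 4 (valence 4) → 0 H
  atom 8: C, bond orders sum to 1 (valence 4) → 3 H
  atom 9: O, bond orders sum to 2 (valence 2) → 0 H
  atom 10: C, bond orders sum to 4 (valence 4) → 0 H
  atom 11: F (halogen, monovalent) → 0 H
  atom 12: F (halogen, monovalent) → 0 H
  atom 13: F (halogen, monovalent) → 0 H
  atom 14: C, bond orders sum to 3 (valence 4) → 1 H
  atom 15: C, bond orders sum to 1 (valence 4) → 3 H
  atom 16: C, bond orders sum to 2 (valence 4) → 2 H
  atom 17: C, bond orders sum to 2 (valence 4) → 2 H
  atom 18: C, bond orders sum to 3 (valence 4) → 1 H
  atom 19: C, bond orders sum to 4 (valence 4) → 0 H
  atom 20: O, bond orders sum to 2 (valence 2) → 0 H
  atom 21: O, bond orders sum to 2 (valence 2) → 0 H
  atom 22: C, bond orders sum to 1 (valence 4) → 3 H
  atom 23: C, bond orders sum to 2 (valence 4) → 2 H
  atom 24: C, bond orders sum to 2 (valence 4) → 2 H
  atom 25: C with explicit H count 2
  atom 26: C, bond orders sum to 1 (valence 4) → 3 H
Totals → C:19, H:31, F:3, O:4.
In Hill order: C19H31F3O4.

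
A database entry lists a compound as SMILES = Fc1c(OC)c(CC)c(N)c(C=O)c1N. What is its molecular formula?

Walk through each heavy atom and fill implicit hydrogens from standard valence (C 4, N 3, O 2, S 2, halogen 1); for lowercase aromatic atoms, an aromatic c carries 1 H when it has two neighbours and 0 H with three, and aromatic n carries 0 H:
  atom 1: F (halogen, monovalent) → 0 H
  atom 2: aromatic c, 3 neighbours → 0 H
  atom 3: aromatic c, 3 neighbours → 0 H
  atom 4: O, bond orders sum to 2 (valence 2) → 0 H
  atom 5: C, bond orders sum to 1 (valence 4) → 3 H
  atom 6: aromatic c, 3 neighbours → 0 H
  atom 7: C, bond orders sum to 2 (valence 4) → 2 H
  atom 8: C, bond orders sum to 1 (valence 4) → 3 H
  atom 9: aromatic c, 3 neighbours → 0 H
  atom 10: N, bond orders sum to 1 (valence 3) → 2 H
  atom 11: aromatic c, 3 neighbours → 0 H
  atom 12: C, bond orders sum to 3 (valence 4) → 1 H
  atom 13: O, bond orders sum to 2 (valence 2) → 0 H
  atom 14: aromatic c, 3 neighbours → 0 H
  atom 15: N, bond orders sum to 1 (valence 3) → 2 H
Totals → C:10, H:13, F:1, N:2, O:2.
In Hill order: C10H13FN2O2.

C10H13FN2O2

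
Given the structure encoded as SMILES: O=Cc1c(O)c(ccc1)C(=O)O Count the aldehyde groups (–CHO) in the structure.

1

The aldehyde motif appears at heavy-atom position 2 in the SMILES.
Other groups present: 1 carboxylic acid, 1 hydroxyl.
Aldehyde count: 1.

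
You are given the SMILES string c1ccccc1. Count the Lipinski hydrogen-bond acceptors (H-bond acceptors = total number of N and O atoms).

N atoms: 0; O atoms: 0.
Lipinski HBA = 0 + 0 = 0.

0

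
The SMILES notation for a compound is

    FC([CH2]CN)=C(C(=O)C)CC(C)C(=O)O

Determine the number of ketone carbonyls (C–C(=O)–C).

1

The ketone motif appears at heavy-atom position 7 in the SMILES.
Other groups present: 1 alkene, 1 carboxylic acid, 1 primary amine.
Ketone count: 1.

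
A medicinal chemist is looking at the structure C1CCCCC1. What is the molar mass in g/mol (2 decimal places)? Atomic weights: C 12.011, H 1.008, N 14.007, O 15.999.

First, the molecular formula is C6H12 (counting implicit H from valence).
  C: 6 × 12.011 = 72.066
  H: 12 × 1.008 = 12.096
Sum: 6×12.011 + 12×1.008 = 84.162 → 84.16 g/mol.

84.16 g/mol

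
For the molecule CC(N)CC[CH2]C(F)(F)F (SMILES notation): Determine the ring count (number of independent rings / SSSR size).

In SMILES, each pair of matching ring-closure digits denotes one ring-closing bond; the number of such bonds equals the number of independent rings.
Ring-closure bonds here: 0.

0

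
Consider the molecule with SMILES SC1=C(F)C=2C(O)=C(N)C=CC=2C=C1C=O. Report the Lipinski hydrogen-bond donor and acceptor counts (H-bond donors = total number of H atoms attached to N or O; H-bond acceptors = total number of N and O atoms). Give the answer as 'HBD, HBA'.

3, 3

Donors: find every N or O and count the H atoms it carries.
  atom 7 (O): bond orders sum to 1 → 1 H
  atom 9 (N): bond orders sum to 1 → 2 H
  atom 16 (O): bond orders sum to 2 → 0 H
Lipinski HBD = 3.
Acceptors: N atoms = 1, O atoms = 2 → HBA = 3.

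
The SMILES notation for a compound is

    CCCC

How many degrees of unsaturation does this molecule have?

0

Molecular formula: C4H10.
DoU = (2C + 2 + N − H − X) / 2, where X is the halogen count and O/S are ignored.
    = (2·4 + 2 + 0 − 10 − 0) / 2 = 0 / 2 = 0.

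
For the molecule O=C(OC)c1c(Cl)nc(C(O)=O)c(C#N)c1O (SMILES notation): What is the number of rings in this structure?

1

In SMILES, each pair of matching ring-closure digits denotes one ring-closing bond; the number of such bonds equals the number of independent rings.
Ring-closure bonds here: 1.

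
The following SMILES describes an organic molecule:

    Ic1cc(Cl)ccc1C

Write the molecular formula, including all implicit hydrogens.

C7H6ClI

Walk through each heavy atom and fill implicit hydrogens from standard valence (C 4, N 3, O 2, S 2, halogen 1); for lowercase aromatic atoms, an aromatic c carries 1 H when it has two neighbours and 0 H with three, and aromatic n carries 0 H:
  atom 1: I (halogen, monovalent) → 0 H
  atom 2: aromatic c, 3 neighbours → 0 H
  atom 3: aromatic c, 2 neighbours → 1 H
  atom 4: aromatic c, 3 neighbours → 0 H
  atom 5: Cl (halogen, monovalent) → 0 H
  atom 6: aromatic c, 2 neighbours → 1 H
  atom 7: aromatic c, 2 neighbours → 1 H
  atom 8: aromatic c, 3 neighbours → 0 H
  atom 9: C, bond orders sum to 1 (valence 4) → 3 H
Totals → C:7, H:6, Cl:1, I:1.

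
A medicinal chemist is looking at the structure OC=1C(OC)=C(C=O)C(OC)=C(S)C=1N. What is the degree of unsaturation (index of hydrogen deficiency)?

5

Degree of unsaturation = (number of rings) + (number of π bonds).
Ring closures in the SMILES: 1.
π bonds: 4 double bonds (each 1 DoU) → 4 DoU from unsaturation.
Total DoU = 1 + 4 = 5.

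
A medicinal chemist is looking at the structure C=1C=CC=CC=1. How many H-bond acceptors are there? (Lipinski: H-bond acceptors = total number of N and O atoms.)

N atoms: 0; O atoms: 0.
Lipinski HBA = 0 + 0 = 0.

0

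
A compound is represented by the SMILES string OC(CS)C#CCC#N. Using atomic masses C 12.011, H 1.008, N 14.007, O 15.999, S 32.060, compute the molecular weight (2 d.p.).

First, the molecular formula is C6H7NOS (counting implicit H from valence).
  C: 6 × 12.011 = 72.066
  H: 7 × 1.008 = 7.056
  N: 1 × 14.007 = 14.007
  O: 1 × 15.999 = 15.999
  S: 1 × 32.060 = 32.060
Sum: 6×12.011 + 7×1.008 + 1×14.007 + 1×15.999 + 1×32.060 = 141.188 → 141.19 g/mol.

141.19 g/mol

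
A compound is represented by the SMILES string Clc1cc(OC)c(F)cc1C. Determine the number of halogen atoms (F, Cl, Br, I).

2

Halogen atoms appear at heavy-atom positions 1, 8 (1×Cl, 1×F).
Other groups present: 1 ether.
Halogen count: 2.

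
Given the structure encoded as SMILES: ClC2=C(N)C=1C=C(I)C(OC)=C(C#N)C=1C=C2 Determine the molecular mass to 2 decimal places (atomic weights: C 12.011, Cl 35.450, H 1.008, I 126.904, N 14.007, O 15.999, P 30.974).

358.56 g/mol

First, the molecular formula is C12H8ClIN2O (counting implicit H from valence).
  C: 12 × 12.011 = 144.132
  Cl: 1 × 35.450 = 35.450
  H: 8 × 1.008 = 8.064
  I: 1 × 126.904 = 126.904
  N: 2 × 14.007 = 28.014
  O: 1 × 15.999 = 15.999
Sum: 12×12.011 + 1×35.450 + 8×1.008 + 1×126.904 + 2×14.007 + 1×15.999 = 358.563 → 358.56 g/mol.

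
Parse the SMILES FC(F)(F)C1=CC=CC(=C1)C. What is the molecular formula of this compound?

Walk through each heavy atom and fill implicit hydrogens from standard valence (C 4, N 3, O 2, S 2, halogen 1):
  atom 1: F (halogen, monovalent) → 0 H
  atom 2: C, bond orders sum to 4 (valence 4) → 0 H
  atom 3: F (halogen, monovalent) → 0 H
  atom 4: F (halogen, monovalent) → 0 H
  atom 5: C, bond orders sum to 4 (valence 4) → 0 H
  atom 6: C, bond orders sum to 3 (valence 4) → 1 H
  atom 7: C, bond orders sum to 3 (valence 4) → 1 H
  atom 8: C, bond orders sum to 3 (valence 4) → 1 H
  atom 9: C, bond orders sum to 4 (valence 4) → 0 H
  atom 10: C, bond orders sum to 3 (valence 4) → 1 H
  atom 11: C, bond orders sum to 1 (valence 4) → 3 H
Totals → C:8, H:7, F:3.
In Hill order: C8H7F3.

C8H7F3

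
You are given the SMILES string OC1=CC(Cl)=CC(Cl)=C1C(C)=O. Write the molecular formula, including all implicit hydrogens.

Walk through each heavy atom and fill implicit hydrogens from standard valence (C 4, N 3, O 2, S 2, halogen 1):
  atom 1: O, bond orders sum to 1 (valence 2) → 1 H
  atom 2: C, bond orders sum to 4 (valence 4) → 0 H
  atom 3: C, bond orders sum to 3 (valence 4) → 1 H
  atom 4: C, bond orders sum to 4 (valence 4) → 0 H
  atom 5: Cl (halogen, monovalent) → 0 H
  atom 6: C, bond orders sum to 3 (valence 4) → 1 H
  atom 7: C, bond orders sum to 4 (valence 4) → 0 H
  atom 8: Cl (halogen, monovalent) → 0 H
  atom 9: C, bond orders sum to 4 (valence 4) → 0 H
  atom 10: C, bond orders sum to 4 (valence 4) → 0 H
  atom 11: C, bond orders sum to 1 (valence 4) → 3 H
  atom 12: O, bond orders sum to 2 (valence 2) → 0 H
Totals → C:8, H:6, Cl:2, O:2.
In Hill order: C8H6Cl2O2.

C8H6Cl2O2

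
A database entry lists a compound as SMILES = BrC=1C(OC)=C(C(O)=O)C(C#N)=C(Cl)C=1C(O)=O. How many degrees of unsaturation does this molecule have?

Degree of unsaturation = (number of rings) + (number of π bonds).
Ring closures in the SMILES: 1.
π bonds: 5 double bonds (each 1 DoU), 1 triple bond (each 2 DoU) → 7 DoU from unsaturation.
Total DoU = 1 + 7 = 8.

8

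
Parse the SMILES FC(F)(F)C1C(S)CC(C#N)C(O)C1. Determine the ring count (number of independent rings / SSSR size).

In SMILES, each pair of matching ring-closure digits denotes one ring-closing bond; the number of such bonds equals the number of independent rings.
Ring-closure bonds here: 1.

1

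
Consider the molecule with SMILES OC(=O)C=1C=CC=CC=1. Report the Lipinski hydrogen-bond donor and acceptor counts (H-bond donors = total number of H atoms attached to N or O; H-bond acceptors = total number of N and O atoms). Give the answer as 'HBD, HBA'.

Donors: find every N or O and count the H atoms it carries.
  atom 1 (O): bond orders sum to 1 → 1 H
  atom 3 (O): bond orders sum to 2 → 0 H
Lipinski HBD = 1.
Acceptors: N atoms = 0, O atoms = 2 → HBA = 2.

1, 2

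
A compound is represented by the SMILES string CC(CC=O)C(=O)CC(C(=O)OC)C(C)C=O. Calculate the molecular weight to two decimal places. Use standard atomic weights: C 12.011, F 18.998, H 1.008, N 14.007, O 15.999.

First, the molecular formula is C12H18O5 (counting implicit H from valence).
  C: 12 × 12.011 = 144.132
  H: 18 × 1.008 = 18.144
  O: 5 × 15.999 = 79.995
Sum: 12×12.011 + 18×1.008 + 5×15.999 = 242.271 → 242.27 g/mol.

242.27 g/mol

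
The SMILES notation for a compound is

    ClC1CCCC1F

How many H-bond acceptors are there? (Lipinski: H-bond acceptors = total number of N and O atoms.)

N atoms: 0; O atoms: 0.
Lipinski HBA = 0 + 0 = 0.

0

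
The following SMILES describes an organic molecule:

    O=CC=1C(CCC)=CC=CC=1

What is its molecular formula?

Walk through each heavy atom and fill implicit hydrogens from standard valence (C 4, N 3, O 2, S 2, halogen 1):
  atom 1: O, bond orders sum to 2 (valence 2) → 0 H
  atom 2: C, bond orders sum to 3 (valence 4) → 1 H
  atom 3: C, bond orders sum to 4 (valence 4) → 0 H
  atom 4: C, bond orders sum to 4 (valence 4) → 0 H
  atom 5: C, bond orders sum to 2 (valence 4) → 2 H
  atom 6: C, bond orders sum to 2 (valence 4) → 2 H
  atom 7: C, bond orders sum to 1 (valence 4) → 3 H
  atom 8: C, bond orders sum to 3 (valence 4) → 1 H
  atom 9: C, bond orders sum to 3 (valence 4) → 1 H
  atom 10: C, bond orders sum to 3 (valence 4) → 1 H
  atom 11: C, bond orders sum to 3 (valence 4) → 1 H
Totals → C:10, H:12, O:1.

C10H12O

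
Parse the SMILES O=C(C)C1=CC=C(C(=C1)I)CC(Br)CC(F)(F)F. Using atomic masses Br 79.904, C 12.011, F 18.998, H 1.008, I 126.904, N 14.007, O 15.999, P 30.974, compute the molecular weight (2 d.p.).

First, the molecular formula is C12H11BrF3IO (counting implicit H from valence).
  Br: 1 × 79.904 = 79.904
  C: 12 × 12.011 = 144.132
  F: 3 × 18.998 = 56.994
  H: 11 × 1.008 = 11.088
  I: 1 × 126.904 = 126.904
  O: 1 × 15.999 = 15.999
Sum: 1×79.904 + 12×12.011 + 3×18.998 + 11×1.008 + 1×126.904 + 1×15.999 = 435.021 → 435.02 g/mol.

435.02 g/mol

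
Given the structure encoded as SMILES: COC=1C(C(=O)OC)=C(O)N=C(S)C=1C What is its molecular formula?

Walk through each heavy atom and fill implicit hydrogens from standard valence (C 4, N 3, O 2, S 2, halogen 1):
  atom 1: C, bond orders sum to 1 (valence 4) → 3 H
  atom 2: O, bond orders sum to 2 (valence 2) → 0 H
  atom 3: C, bond orders sum to 4 (valence 4) → 0 H
  atom 4: C, bond orders sum to 4 (valence 4) → 0 H
  atom 5: C, bond orders sum to 4 (valence 4) → 0 H
  atom 6: O, bond orders sum to 2 (valence 2) → 0 H
  atom 7: O, bond orders sum to 2 (valence 2) → 0 H
  atom 8: C, bond orders sum to 1 (valence 4) → 3 H
  atom 9: C, bond orders sum to 4 (valence 4) → 0 H
  atom 10: O, bond orders sum to 1 (valence 2) → 1 H
  atom 11: N, bond orders sum to 3 (valence 3) → 0 H
  atom 12: C, bond orders sum to 4 (valence 4) → 0 H
  atom 13: S, bond orders sum to 1 (valence 2) → 1 H
  atom 14: C, bond orders sum to 4 (valence 4) → 0 H
  atom 15: C, bond orders sum to 1 (valence 4) → 3 H
Totals → C:9, H:11, N:1, O:4, S:1.

C9H11NO4S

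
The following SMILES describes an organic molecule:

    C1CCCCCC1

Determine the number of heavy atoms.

Every atom symbol written in the SMILES (organic subset) is one heavy atom; implicit H are not written.
Heavy atoms by element → C:7.
Total: 7.

7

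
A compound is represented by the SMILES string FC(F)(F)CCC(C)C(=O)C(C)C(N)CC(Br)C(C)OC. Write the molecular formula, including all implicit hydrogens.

Walk through each heavy atom and fill implicit hydrogens from standard valence (C 4, N 3, O 2, S 2, halogen 1):
  atom 1: F (halogen, monovalent) → 0 H
  atom 2: C, bond orders sum to 4 (valence 4) → 0 H
  atom 3: F (halogen, monovalent) → 0 H
  atom 4: F (halogen, monovalent) → 0 H
  atom 5: C, bond orders sum to 2 (valence 4) → 2 H
  atom 6: C, bond orders sum to 2 (valence 4) → 2 H
  atom 7: C, bond orders sum to 3 (valence 4) → 1 H
  atom 8: C, bond orders sum to 1 (valence 4) → 3 H
  atom 9: C, bond orders sum to 4 (valence 4) → 0 H
  atom 10: O, bond orders sum to 2 (valence 2) → 0 H
  atom 11: C, bond orders sum to 3 (valence 4) → 1 H
  atom 12: C, bond orders sum to 1 (valence 4) → 3 H
  atom 13: C, bond orders sum to 3 (valence 4) → 1 H
  atom 14: N, bond orders sum to 1 (valence 3) → 2 H
  atom 15: C, bond orders sum to 2 (valence 4) → 2 H
  atom 16: C, bond orders sum to 3 (valence 4) → 1 H
  atom 17: Br (halogen, monovalent) → 0 H
  atom 18: C, bond orders sum to 3 (valence 4) → 1 H
  atom 19: C, bond orders sum to 1 (valence 4) → 3 H
  atom 20: O, bond orders sum to 2 (valence 2) → 0 H
  atom 21: C, bond orders sum to 1 (valence 4) → 3 H
Totals → C:14, H:25, Br:1, F:3, N:1, O:2.

C14H25BrF3NO2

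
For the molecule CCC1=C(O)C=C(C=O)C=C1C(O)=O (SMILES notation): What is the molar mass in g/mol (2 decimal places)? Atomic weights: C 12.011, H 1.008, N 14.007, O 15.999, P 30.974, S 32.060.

194.19 g/mol

First, the molecular formula is C10H10O4 (counting implicit H from valence).
  C: 10 × 12.011 = 120.110
  H: 10 × 1.008 = 10.080
  O: 4 × 15.999 = 63.996
Sum: 10×12.011 + 10×1.008 + 4×15.999 = 194.186 → 194.19 g/mol.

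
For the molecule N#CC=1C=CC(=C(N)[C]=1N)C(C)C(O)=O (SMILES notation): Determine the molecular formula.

Walk through each heavy atom and fill implicit hydrogens from standard valence (C 4, N 3, O 2, S 2, halogen 1):
  atom 1: N, bond orders sum to 3 (valence 3) → 0 H
  atom 2: C, bond orders sum to 4 (valence 4) → 0 H
  atom 3: C, bond orders sum to 4 (valence 4) → 0 H
  atom 4: C, bond orders sum to 3 (valence 4) → 1 H
  atom 5: C, bond orders sum to 3 (valence 4) → 1 H
  atom 6: C, bond orders sum to 4 (valence 4) → 0 H
  atom 7: C, bond orders sum to 4 (valence 4) → 0 H
  atom 8: N, bond orders sum to 1 (valence 3) → 2 H
  atom 9: C with explicit H count 0
  atom 10: N, bond orders sum to 1 (valence 3) → 2 H
  atom 11: C, bond orders sum to 3 (valence 4) → 1 H
  atom 12: C, bond orders sum to 1 (valence 4) → 3 H
  atom 13: C, bond orders sum to 4 (valence 4) → 0 H
  atom 14: O, bond orders sum to 1 (valence 2) → 1 H
  atom 15: O, bond orders sum to 2 (valence 2) → 0 H
Totals → C:10, H:11, N:3, O:2.
In Hill order: C10H11N3O2.

C10H11N3O2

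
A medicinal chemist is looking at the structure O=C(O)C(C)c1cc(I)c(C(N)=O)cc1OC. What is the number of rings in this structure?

In SMILES, each pair of matching ring-closure digits denotes one ring-closing bond; the number of such bonds equals the number of independent rings.
Ring-closure bonds here: 1.

1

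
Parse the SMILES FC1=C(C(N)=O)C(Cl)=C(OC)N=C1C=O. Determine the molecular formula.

C8H6ClFN2O3

Walk through each heavy atom and fill implicit hydrogens from standard valence (C 4, N 3, O 2, S 2, halogen 1):
  atom 1: F (halogen, monovalent) → 0 H
  atom 2: C, bond orders sum to 4 (valence 4) → 0 H
  atom 3: C, bond orders sum to 4 (valence 4) → 0 H
  atom 4: C, bond orders sum to 4 (valence 4) → 0 H
  atom 5: N, bond orders sum to 1 (valence 3) → 2 H
  atom 6: O, bond orders sum to 2 (valence 2) → 0 H
  atom 7: C, bond orders sum to 4 (valence 4) → 0 H
  atom 8: Cl (halogen, monovalent) → 0 H
  atom 9: C, bond orders sum to 4 (valence 4) → 0 H
  atom 10: O, bond orders sum to 2 (valence 2) → 0 H
  atom 11: C, bond orders sum to 1 (valence 4) → 3 H
  atom 12: N, bond orders sum to 3 (valence 3) → 0 H
  atom 13: C, bond orders sum to 4 (valence 4) → 0 H
  atom 14: C, bond orders sum to 3 (valence 4) → 1 H
  atom 15: O, bond orders sum to 2 (valence 2) → 0 H
Totals → C:8, H:6, Cl:1, F:1, N:2, O:3.
In Hill order: C8H6ClFN2O3.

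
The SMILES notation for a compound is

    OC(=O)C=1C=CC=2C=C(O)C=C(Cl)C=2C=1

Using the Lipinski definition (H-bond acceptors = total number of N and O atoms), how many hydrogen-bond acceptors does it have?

N atoms: 0; O atoms: 3.
Lipinski HBA = 0 + 3 = 3.

3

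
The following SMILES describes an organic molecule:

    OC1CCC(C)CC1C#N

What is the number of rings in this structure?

1

In SMILES, each pair of matching ring-closure digits denotes one ring-closing bond; the number of such bonds equals the number of independent rings.
Ring-closure bonds here: 1.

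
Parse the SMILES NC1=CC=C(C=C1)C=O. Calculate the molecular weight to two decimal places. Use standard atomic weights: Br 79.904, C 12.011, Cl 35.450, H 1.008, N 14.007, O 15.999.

First, the molecular formula is C7H7NO (counting implicit H from valence).
  C: 7 × 12.011 = 84.077
  H: 7 × 1.008 = 7.056
  N: 1 × 14.007 = 14.007
  O: 1 × 15.999 = 15.999
Sum: 7×12.011 + 7×1.008 + 1×14.007 + 1×15.999 = 121.139 → 121.14 g/mol.

121.14 g/mol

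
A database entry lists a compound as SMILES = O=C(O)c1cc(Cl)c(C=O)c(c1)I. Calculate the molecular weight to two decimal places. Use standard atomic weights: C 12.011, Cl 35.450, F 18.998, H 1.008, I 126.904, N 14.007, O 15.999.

310.47 g/mol

First, the molecular formula is C8H4ClIO3 (counting implicit H from valence).
  C: 8 × 12.011 = 96.088
  Cl: 1 × 35.450 = 35.450
  H: 4 × 1.008 = 4.032
  I: 1 × 126.904 = 126.904
  O: 3 × 15.999 = 47.997
Sum: 8×12.011 + 1×35.450 + 4×1.008 + 1×126.904 + 3×15.999 = 310.471 → 310.47 g/mol.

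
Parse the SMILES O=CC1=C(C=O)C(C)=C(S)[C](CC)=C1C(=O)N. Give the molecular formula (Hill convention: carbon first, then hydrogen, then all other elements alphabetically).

Walk through each heavy atom and fill implicit hydrogens from standard valence (C 4, N 3, O 2, S 2, halogen 1):
  atom 1: O, bond orders sum to 2 (valence 2) → 0 H
  atom 2: C, bond orders sum to 3 (valence 4) → 1 H
  atom 3: C, bond orders sum to 4 (valence 4) → 0 H
  atom 4: C, bond orders sum to 4 (valence 4) → 0 H
  atom 5: C, bond orders sum to 3 (valence 4) → 1 H
  atom 6: O, bond orders sum to 2 (valence 2) → 0 H
  atom 7: C, bond orders sum to 4 (valence 4) → 0 H
  atom 8: C, bond orders sum to 1 (valence 4) → 3 H
  atom 9: C, bond orders sum to 4 (valence 4) → 0 H
  atom 10: S, bond orders sum to 1 (valence 2) → 1 H
  atom 11: C with explicit H count 0
  atom 12: C, bond orders sum to 2 (valence 4) → 2 H
  atom 13: C, bond orders sum to 1 (valence 4) → 3 H
  atom 14: C, bond orders sum to 4 (valence 4) → 0 H
  atom 15: C, bond orders sum to 4 (valence 4) → 0 H
  atom 16: O, bond orders sum to 2 (valence 2) → 0 H
  atom 17: N, bond orders sum to 1 (valence 3) → 2 H
Totals → C:12, H:13, N:1, O:3, S:1.
In Hill order: C12H13NO3S.

C12H13NO3S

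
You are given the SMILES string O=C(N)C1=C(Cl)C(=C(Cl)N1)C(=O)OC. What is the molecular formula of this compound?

C7H6Cl2N2O3

Walk through each heavy atom and fill implicit hydrogens from standard valence (C 4, N 3, O 2, S 2, halogen 1):
  atom 1: O, bond orders sum to 2 (valence 2) → 0 H
  atom 2: C, bond orders sum to 4 (valence 4) → 0 H
  atom 3: N, bond orders sum to 1 (valence 3) → 2 H
  atom 4: C, bond orders sum to 4 (valence 4) → 0 H
  atom 5: C, bond orders sum to 4 (valence 4) → 0 H
  atom 6: Cl (halogen, monovalent) → 0 H
  atom 7: C, bond orders sum to 4 (valence 4) → 0 H
  atom 8: C, bond orders sum to 4 (valence 4) → 0 H
  atom 9: Cl (halogen, monovalent) → 0 H
  atom 10: N, bond orders sum to 2 (valence 3) → 1 H
  atom 11: C, bond orders sum to 4 (valence 4) → 0 H
  atom 12: O, bond orders sum to 2 (valence 2) → 0 H
  atom 13: O, bond orders sum to 2 (valence 2) → 0 H
  atom 14: C, bond orders sum to 1 (valence 4) → 3 H
Totals → C:7, H:6, Cl:2, N:2, O:3.
In Hill order: C7H6Cl2N2O3.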